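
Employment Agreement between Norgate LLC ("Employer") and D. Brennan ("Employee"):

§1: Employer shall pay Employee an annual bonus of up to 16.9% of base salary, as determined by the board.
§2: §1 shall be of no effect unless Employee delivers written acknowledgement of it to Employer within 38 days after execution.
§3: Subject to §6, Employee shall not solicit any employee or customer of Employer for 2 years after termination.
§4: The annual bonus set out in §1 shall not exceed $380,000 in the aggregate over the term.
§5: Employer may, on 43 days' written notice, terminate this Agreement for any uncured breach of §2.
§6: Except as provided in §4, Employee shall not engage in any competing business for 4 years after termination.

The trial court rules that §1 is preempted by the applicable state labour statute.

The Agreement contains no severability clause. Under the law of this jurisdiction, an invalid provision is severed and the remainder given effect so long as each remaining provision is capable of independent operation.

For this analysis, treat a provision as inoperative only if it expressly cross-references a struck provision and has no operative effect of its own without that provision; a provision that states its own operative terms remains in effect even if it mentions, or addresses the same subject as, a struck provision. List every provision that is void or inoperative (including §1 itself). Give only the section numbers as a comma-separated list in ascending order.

1, 2, 4, 5

§1 is struck. §2 operates only by reference to §1, so it falls with §1. §4 has no operative effect of its own apart from §1 and is therefore inoperative. The only function of §5 is the termination right for breach of §2, so it cannot stand once §2 is removed. Although §6 refers to §4, its operative terms do not depend on §4, so it remains in effect. With no severability clause, the stated default rule severs what cannot stand and enforces each remaining provision that can operate on its own. That leaves §3 and §6 in effect.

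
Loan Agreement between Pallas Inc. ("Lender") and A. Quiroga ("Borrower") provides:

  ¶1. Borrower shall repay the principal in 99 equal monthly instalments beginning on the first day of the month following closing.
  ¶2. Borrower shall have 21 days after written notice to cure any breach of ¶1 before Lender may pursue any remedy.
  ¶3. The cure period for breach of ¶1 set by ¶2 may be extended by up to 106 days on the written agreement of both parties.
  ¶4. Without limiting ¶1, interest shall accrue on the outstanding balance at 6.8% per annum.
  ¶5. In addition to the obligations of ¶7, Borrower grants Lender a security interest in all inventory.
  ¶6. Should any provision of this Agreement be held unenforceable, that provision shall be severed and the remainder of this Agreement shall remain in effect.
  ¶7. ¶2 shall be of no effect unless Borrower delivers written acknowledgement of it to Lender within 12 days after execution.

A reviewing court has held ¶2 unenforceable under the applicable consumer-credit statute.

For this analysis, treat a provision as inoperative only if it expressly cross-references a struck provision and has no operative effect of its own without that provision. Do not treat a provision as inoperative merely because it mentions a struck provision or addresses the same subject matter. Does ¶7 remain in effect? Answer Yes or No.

No

¶2 is struck. ¶3 does nothing except set the extension of the cure period for breach of ¶1 by reference to ¶2; with ¶2 gone it has no independent effect and is inoperative. ¶7 has no operative effect of its own apart from ¶2 and is therefore inoperative. Although ¶5 refers to ¶7, its operative terms do not depend on ¶7, so it remains in effect. ¶6 is a severability clause and preserves every provision that can still be given independent effect. ¶1, ¶4, ¶5, and ¶6 remain in effect. ¶7 is among the inoperative provisions, so the answer is no.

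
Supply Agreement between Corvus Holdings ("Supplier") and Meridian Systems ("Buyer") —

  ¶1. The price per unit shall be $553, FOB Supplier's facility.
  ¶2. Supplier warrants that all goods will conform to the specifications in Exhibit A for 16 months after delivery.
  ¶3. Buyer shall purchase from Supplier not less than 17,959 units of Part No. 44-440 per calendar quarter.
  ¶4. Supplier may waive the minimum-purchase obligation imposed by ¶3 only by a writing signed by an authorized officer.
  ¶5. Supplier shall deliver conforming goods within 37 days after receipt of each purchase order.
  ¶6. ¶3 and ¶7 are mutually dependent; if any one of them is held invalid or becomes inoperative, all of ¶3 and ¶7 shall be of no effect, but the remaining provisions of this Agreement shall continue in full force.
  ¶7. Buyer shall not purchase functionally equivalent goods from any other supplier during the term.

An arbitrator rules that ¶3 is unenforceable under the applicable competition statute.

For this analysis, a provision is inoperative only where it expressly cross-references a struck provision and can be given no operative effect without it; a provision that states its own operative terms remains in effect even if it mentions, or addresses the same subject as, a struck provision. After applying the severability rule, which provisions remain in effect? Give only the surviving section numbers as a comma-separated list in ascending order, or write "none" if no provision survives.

¶3 is struck. ¶4 merely fixes the waiver condition for ¶3; with ¶3 gone it has nothing to operate on and falls away. ¶6 declares ¶3 and ¶7 mutually dependent; since one of them has fallen, all of them are of no effect. That brings down ¶7 as well. The remainder continues in force under ¶6. ¶1, ¶2, ¶5, and ¶6 remain in effect.

1, 2, 5, 6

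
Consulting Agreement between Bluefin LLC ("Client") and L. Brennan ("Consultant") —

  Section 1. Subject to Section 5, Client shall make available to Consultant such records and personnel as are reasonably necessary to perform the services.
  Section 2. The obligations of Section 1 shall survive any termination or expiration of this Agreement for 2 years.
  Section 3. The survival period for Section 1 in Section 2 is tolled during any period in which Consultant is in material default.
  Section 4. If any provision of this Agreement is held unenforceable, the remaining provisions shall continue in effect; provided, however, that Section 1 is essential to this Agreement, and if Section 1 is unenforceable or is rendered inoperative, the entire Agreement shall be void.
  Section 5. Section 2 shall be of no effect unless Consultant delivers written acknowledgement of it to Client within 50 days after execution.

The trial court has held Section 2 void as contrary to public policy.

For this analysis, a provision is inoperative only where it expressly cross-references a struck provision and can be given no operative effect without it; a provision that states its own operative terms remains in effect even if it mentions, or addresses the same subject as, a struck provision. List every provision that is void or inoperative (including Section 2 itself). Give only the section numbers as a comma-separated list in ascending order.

2, 3, 5

Section 2 is struck. Section 3 does nothing except set the tolling of the survival period for Section 1 by reference to Section 2; with Section 2 gone it has no independent effect and is inoperative. Section 5 operates only by reference to Section 2, so it falls with Section 2. Section 1 mentions Section 5 but its own obligation stands independently of Section 5, so Section 1 is not affected. Section 4 makes Section 1 an essential term, but Section 1 is unaffected, so the severability proviso in Section 4 preserves the remaining provisions. Section 1 and Section 4 remain in effect.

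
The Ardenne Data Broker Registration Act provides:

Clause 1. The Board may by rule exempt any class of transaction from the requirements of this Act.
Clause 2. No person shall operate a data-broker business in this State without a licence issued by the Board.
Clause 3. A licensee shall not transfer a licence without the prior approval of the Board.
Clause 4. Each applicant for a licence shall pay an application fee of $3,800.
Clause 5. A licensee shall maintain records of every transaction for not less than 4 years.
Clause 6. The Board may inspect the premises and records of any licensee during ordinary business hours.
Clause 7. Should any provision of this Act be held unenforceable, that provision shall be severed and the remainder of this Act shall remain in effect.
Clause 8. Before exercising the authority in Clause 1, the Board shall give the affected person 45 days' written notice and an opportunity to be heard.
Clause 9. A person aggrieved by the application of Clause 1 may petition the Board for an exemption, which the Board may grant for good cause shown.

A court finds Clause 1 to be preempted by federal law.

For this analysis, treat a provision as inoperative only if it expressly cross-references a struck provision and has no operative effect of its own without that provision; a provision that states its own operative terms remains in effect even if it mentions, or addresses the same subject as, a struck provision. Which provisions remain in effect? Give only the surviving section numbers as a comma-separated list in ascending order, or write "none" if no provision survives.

2, 3, 4, 5, 6, 7

Clause 1 is struck. The only function of Clause 8 is the notice-and-hearing requirement for Clause 1, so it cannot stand once Clause 1 is removed. Clause 9 has no operative effect of its own apart from Clause 1 and is therefore inoperative. Clause 7 is a severability clause and preserves every provision that can still be given independent effect. That leaves Clause 2, Clause 3, Clause 4, Clause 5, Clause 6, and Clause 7 in effect.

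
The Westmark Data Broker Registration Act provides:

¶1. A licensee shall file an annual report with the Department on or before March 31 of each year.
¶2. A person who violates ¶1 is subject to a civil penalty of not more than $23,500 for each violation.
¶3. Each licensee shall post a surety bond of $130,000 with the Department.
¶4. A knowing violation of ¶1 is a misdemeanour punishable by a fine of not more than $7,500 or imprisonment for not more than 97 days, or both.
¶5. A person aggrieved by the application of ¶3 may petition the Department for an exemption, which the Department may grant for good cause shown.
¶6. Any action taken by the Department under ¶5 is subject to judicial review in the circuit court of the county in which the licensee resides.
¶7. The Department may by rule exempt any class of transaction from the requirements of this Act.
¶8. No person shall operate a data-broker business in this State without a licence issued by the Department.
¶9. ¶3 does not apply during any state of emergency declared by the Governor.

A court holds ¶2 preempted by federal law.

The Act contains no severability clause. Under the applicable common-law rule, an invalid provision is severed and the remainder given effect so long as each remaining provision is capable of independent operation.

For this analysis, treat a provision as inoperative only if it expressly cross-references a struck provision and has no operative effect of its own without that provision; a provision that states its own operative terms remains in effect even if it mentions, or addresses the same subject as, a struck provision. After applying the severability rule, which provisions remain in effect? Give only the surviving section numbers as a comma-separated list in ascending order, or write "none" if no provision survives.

¶2 is struck. No other provision's operative terms depend on ¶2. Under the stated default rule, only provisions that cannot operate independently fall away; the rest are enforced. ¶1, ¶3, ¶4, ¶5, ¶6, ¶7, ¶8, and ¶9 remain in effect.

1, 3, 4, 5, 6, 7, 8, 9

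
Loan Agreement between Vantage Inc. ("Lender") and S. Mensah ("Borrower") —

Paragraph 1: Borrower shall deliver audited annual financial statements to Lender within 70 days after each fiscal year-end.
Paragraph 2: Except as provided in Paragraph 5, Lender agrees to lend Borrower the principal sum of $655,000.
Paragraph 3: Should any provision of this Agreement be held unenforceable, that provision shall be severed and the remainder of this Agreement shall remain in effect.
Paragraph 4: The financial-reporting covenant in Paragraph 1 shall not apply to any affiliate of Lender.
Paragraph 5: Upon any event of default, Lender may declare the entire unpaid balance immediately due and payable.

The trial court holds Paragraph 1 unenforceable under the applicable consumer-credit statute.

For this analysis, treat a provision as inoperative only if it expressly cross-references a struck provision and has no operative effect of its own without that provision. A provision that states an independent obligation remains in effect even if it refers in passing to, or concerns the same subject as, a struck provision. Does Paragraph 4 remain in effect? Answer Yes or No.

No

Paragraph 1 is struck. The whole of Paragraph 4 is the carve-out from the financial-reporting covenant, defined by reference to Paragraph 1, so Paragraph 4 cannot stand once Paragraph 1 is removed. Under the severability clause in Paragraph 3, the remaining provisions continue in force. That leaves Paragraph 2, Paragraph 3, and Paragraph 5 in effect. Paragraph 4 is among the inoperative provisions, so the answer is no.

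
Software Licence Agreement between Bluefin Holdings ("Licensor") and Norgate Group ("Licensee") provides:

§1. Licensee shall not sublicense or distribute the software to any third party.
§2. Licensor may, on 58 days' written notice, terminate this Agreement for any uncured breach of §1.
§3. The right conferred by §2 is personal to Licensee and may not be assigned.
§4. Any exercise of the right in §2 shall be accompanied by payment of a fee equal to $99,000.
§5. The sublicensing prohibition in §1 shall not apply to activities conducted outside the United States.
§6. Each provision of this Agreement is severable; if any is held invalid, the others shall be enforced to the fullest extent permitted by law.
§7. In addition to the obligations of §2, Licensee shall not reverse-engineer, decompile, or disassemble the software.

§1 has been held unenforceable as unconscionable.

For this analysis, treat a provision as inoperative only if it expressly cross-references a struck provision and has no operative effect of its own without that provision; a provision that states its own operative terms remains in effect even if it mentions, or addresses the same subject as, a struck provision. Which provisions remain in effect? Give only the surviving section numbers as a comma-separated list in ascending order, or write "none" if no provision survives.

§1 is struck. The only function of §2 is the termination right for breach of §1, so it cannot stand once §1 is removed. The whole of §5 is the carve-out from the sublicensing prohibition, defined by reference to §1, so §5 cannot stand once §1 is removed. §3 has no operative effect of its own apart from §2 and is therefore inoperative. §4 has no operative effect of its own apart from §2 and is therefore inoperative. §7 mentions §2 but its own obligation stands independently of §2, so §7 is not affected. §6 is a severability clause and preserves every provision that can still be given independent effect. The provisions still in force are §6 and §7.

6, 7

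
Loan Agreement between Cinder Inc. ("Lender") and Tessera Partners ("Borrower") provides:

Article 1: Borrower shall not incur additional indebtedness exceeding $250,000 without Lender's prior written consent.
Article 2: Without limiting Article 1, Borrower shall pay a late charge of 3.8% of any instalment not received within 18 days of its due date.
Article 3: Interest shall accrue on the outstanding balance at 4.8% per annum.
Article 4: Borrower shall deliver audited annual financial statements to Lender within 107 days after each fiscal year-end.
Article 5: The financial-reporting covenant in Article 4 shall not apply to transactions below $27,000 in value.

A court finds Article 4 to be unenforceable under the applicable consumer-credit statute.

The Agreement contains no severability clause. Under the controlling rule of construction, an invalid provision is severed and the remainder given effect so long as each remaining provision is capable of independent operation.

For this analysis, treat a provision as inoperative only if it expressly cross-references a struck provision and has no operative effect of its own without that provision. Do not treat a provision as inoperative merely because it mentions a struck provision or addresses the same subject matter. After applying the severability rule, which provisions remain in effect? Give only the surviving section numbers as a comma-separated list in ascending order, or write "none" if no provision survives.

Article 4 is struck. Article 5 does nothing except set the carve-out from the financial-reporting covenant by reference to Article 4; with Article 4 gone it has no independent effect and is inoperative. Under the stated default rule, only provisions that cannot operate independently fall away; the rest are enforced. That leaves Article 1, Article 2, and Article 3 in effect.

1, 2, 3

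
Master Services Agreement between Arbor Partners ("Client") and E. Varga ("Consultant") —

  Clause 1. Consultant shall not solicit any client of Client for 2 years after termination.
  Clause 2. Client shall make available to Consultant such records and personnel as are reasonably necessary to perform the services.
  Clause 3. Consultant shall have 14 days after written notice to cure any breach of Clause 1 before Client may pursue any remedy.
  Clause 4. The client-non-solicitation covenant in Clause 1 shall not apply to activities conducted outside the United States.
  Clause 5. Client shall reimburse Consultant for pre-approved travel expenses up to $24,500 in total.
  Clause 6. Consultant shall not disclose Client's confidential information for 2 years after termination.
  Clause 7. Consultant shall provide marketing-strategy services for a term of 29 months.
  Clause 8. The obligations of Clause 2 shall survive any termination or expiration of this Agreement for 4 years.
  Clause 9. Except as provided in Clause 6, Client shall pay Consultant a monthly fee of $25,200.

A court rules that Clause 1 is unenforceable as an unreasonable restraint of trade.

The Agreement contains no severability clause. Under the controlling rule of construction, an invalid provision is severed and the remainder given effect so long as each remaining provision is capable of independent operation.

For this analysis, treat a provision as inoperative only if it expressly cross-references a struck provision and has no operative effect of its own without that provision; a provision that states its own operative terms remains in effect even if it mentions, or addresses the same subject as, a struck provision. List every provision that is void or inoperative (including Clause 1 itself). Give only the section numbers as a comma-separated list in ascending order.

Clause 1 is struck. The only function of Clause 3 is the cure period for breach of Clause 1, so it cannot stand once Clause 1 is removed. The whole of Clause 4 is the carve-out from the client-non-solicitation covenant, defined by reference to Clause 1, so Clause 4 cannot stand once Clause 1 is removed. With no severability clause, the stated default rule severs what cannot stand and enforces each remaining provision that can operate on its own. Clause 2, Clause 5, Clause 6, Clause 7, Clause 8, and Clause 9 remain in effect.

1, 3, 4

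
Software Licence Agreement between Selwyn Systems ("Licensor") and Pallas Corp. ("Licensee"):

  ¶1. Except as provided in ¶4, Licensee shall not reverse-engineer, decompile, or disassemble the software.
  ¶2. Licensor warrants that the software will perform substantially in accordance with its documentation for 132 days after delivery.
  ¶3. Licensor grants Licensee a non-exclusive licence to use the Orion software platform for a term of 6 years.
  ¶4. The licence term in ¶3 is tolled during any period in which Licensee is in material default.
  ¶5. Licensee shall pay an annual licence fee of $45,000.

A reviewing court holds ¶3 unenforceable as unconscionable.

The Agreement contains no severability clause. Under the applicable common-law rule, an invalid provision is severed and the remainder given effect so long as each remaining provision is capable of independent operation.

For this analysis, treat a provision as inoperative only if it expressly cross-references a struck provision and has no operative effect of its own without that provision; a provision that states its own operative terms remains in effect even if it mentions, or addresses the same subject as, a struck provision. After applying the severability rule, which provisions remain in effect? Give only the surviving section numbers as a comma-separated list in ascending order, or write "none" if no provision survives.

1, 2, 5

¶3 is struck. ¶4 operates only by reference to ¶3, so it falls with ¶3. ¶1 mentions ¶4 but its own obligation stands independently of ¶4, so ¶1 is not affected. Under the stated default rule, only provisions that cannot operate independently fall away; the rest are enforced. ¶1, ¶2, and ¶5 remain in effect.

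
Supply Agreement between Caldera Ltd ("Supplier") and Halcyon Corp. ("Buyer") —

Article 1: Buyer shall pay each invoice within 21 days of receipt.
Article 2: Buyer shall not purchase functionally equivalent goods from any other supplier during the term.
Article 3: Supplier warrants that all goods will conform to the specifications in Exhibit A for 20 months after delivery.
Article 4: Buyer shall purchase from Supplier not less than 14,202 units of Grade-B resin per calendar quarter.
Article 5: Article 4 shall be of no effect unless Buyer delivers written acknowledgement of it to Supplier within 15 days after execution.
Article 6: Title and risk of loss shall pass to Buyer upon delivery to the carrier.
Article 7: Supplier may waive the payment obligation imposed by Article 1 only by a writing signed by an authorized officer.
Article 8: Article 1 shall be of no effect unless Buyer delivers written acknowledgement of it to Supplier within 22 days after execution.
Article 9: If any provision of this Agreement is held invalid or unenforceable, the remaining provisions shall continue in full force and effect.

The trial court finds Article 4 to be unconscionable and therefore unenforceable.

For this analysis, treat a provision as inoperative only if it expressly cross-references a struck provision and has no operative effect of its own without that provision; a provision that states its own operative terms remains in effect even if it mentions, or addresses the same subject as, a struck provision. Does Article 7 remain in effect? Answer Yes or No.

Yes

Article 4 is struck. Article 5 operates only by reference to Article 4, so it falls with Article 4. Article 9 is a severability clause and preserves every provision that can still be given independent effect. That leaves Article 1, Article 2, Article 3, Article 6, Article 7, Article 8, and Article 9 in effect. Article 7 is among the surviving provisions, so the answer is yes.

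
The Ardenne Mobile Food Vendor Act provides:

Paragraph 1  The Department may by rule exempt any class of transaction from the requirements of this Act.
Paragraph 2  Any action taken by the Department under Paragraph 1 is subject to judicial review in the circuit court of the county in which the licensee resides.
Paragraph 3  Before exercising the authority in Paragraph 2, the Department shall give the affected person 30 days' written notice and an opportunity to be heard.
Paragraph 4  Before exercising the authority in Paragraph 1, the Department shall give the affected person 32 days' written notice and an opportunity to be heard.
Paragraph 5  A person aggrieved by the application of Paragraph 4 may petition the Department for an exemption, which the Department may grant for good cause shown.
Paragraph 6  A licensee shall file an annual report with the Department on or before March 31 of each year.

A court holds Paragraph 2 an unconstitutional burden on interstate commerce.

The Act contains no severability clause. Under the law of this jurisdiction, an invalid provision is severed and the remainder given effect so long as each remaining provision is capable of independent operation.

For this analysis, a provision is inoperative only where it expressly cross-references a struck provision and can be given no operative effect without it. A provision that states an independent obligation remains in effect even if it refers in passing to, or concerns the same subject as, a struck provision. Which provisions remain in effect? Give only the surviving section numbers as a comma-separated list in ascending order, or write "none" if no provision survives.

1, 4, 5, 6

Paragraph 2 is struck. Paragraph 3 has no operative effect of its own apart from Paragraph 2 and is therefore inoperative. With no severability clause, the stated default rule severs what cannot stand and enforces each remaining provision that can operate on its own. The provisions still in force are Paragraph 1, Paragraph 4, Paragraph 5, and Paragraph 6.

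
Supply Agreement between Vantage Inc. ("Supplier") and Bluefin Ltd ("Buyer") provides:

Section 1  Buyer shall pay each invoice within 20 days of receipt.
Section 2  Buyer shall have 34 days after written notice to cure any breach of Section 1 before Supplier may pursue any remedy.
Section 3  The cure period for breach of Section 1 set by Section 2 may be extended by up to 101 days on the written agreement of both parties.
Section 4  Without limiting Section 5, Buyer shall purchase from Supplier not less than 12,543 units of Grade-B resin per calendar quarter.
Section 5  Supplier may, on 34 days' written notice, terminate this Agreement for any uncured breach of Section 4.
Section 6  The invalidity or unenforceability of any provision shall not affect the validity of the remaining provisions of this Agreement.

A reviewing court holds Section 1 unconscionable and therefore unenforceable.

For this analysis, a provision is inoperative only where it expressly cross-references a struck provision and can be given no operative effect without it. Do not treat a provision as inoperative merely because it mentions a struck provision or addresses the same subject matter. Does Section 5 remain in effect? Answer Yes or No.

Yes

Section 1 is struck. The only function of Section 2 is the cure period for breach of Section 1, so it cannot stand once Section 1 is removed. The whole of Section 3 is the extension of the cure period for breach of Section 1, defined by reference to Section 2, so Section 3 cannot stand once Section 2 is removed. Section 6 is a severability clause and preserves every provision that can still be given independent effect. The provisions still in force are Section 4, Section 5, and Section 6. Section 5 is among the surviving provisions, so the answer is yes.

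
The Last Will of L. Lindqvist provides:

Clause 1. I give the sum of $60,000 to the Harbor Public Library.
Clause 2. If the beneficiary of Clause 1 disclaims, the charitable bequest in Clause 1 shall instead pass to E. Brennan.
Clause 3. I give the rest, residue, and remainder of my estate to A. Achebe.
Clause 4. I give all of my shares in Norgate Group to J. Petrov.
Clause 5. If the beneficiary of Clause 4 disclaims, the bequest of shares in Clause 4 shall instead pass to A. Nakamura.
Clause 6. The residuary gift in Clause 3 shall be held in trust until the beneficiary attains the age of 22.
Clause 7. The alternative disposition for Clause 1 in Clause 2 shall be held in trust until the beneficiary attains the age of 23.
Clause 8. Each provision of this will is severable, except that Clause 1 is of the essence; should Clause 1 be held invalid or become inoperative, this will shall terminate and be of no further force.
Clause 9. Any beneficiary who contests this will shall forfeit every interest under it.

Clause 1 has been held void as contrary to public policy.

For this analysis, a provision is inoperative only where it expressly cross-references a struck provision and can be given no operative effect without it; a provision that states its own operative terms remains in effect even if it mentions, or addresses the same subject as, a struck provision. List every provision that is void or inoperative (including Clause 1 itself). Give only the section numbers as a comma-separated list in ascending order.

Clause 1 is struck. Clause 2 has no operative effect of its own apart from Clause 1 and is therefore inoperative. Clause 7 operates only by reference to Clause 2, so it falls with Clause 2. Clause 8 makes Clause 1 an essential term, and Clause 1 is the provision held invalid; under Clause 8, the entire will is therefore void. No provision of the will survives.

1, 2, 3, 4, 5, 6, 7, 8, 9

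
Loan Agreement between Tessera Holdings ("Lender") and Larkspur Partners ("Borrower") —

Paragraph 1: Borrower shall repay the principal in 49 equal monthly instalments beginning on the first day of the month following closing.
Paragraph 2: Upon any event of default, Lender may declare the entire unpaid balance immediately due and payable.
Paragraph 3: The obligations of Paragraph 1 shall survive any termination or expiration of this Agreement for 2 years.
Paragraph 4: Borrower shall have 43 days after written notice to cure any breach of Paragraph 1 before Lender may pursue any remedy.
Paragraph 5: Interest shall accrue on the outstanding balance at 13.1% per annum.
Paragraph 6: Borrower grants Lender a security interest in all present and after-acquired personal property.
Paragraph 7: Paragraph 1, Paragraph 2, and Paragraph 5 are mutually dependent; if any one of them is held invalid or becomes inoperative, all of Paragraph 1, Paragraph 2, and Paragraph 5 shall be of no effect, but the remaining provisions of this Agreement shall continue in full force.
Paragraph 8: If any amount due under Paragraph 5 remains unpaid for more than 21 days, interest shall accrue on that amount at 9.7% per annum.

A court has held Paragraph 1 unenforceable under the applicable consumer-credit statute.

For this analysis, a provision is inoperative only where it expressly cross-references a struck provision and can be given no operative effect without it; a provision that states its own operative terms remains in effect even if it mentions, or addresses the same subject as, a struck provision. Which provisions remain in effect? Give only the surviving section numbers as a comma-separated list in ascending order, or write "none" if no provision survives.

Paragraph 1 is struck. Paragraph 3 has no operative effect of its own apart from Paragraph 1 and is therefore inoperative. The only function of Paragraph 4 is the cure period for breach of Paragraph 1, so it cannot stand once Paragraph 1 is removed. Paragraph 7 declares Paragraph 1, Paragraph 2, and Paragraph 5 mutually dependent; since one of them has fallen, all of them are of no effect. That brings down Paragraph 2 and Paragraph 5 as well. Paragraph 8 in turn depends solely on a provision now struck and likewise falls. The remainder continues in force under Paragraph 7. That leaves Paragraph 6 and Paragraph 7 in effect.

6, 7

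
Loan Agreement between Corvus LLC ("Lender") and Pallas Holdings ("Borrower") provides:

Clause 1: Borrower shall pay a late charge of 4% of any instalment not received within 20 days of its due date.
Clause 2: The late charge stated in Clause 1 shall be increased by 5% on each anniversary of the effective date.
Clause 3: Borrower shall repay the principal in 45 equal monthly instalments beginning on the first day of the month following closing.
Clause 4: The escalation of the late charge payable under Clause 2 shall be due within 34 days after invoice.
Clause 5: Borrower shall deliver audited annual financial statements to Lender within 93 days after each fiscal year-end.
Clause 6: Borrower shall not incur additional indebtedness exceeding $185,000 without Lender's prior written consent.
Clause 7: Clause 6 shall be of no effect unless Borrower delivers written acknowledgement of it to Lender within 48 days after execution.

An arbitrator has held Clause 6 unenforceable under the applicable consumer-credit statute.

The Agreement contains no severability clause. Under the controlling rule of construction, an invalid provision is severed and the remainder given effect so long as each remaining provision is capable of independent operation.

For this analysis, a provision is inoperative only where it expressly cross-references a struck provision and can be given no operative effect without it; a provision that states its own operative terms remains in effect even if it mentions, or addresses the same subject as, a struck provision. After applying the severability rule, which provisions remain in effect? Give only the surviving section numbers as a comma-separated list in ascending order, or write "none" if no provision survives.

Clause 6 is struck. Clause 7 operates only by reference to Clause 6, so it falls with Clause 6. Under the stated default rule, only provisions that cannot operate independently fall away; the rest are enforced. The provisions still in force are Clause 1, Clause 2, Clause 3, Clause 4, and Clause 5.

1, 2, 3, 4, 5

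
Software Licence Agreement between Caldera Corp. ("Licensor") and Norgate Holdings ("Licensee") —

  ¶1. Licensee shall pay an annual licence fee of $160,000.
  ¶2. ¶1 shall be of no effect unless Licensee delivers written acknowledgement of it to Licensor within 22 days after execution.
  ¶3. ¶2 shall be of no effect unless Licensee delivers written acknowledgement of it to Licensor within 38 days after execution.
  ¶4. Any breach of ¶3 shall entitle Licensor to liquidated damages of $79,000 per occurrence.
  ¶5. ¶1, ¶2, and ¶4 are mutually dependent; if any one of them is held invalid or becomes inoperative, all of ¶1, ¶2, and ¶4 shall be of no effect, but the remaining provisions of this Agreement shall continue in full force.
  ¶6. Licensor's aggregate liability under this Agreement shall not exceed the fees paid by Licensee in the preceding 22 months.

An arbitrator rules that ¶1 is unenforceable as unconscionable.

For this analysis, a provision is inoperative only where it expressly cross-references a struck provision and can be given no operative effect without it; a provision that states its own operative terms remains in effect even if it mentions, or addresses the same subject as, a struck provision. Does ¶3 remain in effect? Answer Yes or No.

¶1 is struck. ¶2 merely fixes the acknowledgement condition for ¶1; with ¶1 gone it has nothing to operate on and falls away. ¶3 has no operative effect of its own apart from ¶2 and is therefore inoperative. ¶4 does nothing except set the liquidated-damages amount by reference to ¶3; with ¶3 gone it has no independent effect and is inoperative. ¶5 declares ¶1, ¶2, and ¶4 mutually dependent; since one of them has fallen, all of them are of no effect. The remainder continues in force under ¶5. ¶5 and ¶6 remain in effect. ¶3 is among the inoperative provisions, so the answer is no.

No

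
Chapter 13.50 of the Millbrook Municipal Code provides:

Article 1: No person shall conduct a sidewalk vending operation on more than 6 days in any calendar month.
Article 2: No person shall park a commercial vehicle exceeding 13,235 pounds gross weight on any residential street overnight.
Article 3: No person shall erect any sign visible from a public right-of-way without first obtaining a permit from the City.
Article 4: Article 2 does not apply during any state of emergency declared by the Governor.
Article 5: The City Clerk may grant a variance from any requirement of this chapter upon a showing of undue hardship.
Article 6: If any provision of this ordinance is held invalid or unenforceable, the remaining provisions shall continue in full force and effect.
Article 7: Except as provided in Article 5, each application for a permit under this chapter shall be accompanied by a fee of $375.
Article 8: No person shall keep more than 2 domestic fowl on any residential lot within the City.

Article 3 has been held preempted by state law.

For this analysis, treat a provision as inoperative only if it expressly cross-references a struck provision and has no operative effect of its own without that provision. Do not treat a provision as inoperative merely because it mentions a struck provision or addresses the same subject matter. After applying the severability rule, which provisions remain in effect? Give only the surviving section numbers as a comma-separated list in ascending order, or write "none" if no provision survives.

Article 3 is struck. No other provision's operative terms depend on Article 3. Under the severability clause in Article 6, the remaining provisions continue in force. The provisions still in force are Article 1, Article 2, Article 4, Article 5, Article 6, Article 7, and Article 8.

1, 2, 4, 5, 6, 7, 8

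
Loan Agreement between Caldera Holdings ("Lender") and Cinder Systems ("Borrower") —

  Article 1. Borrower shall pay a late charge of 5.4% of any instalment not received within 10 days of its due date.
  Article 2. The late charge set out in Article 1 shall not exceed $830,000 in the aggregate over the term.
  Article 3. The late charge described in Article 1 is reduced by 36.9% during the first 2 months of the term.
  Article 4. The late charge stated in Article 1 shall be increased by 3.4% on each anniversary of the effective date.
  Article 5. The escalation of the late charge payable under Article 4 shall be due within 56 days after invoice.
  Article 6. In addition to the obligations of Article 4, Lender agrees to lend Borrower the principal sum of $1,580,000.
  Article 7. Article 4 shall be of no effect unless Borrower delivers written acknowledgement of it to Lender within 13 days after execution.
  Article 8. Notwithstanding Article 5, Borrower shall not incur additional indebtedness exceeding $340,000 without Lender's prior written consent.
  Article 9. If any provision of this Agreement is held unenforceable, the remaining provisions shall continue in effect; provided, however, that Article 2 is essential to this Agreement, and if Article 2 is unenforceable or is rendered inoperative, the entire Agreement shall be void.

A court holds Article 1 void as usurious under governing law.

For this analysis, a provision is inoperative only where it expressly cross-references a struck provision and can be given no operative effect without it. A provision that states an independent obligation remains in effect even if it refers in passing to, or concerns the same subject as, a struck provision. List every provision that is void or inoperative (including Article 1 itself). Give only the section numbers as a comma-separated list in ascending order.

Article 1 is struck. Article 2 does nothing except set the aggregate cap on the late charge by reference to Article 1; with Article 1 gone it has no independent effect and is inoperative. Article 3 has no operative effect of its own apart from Article 1 and is therefore inoperative. Article 4 does nothing except set the escalation of the late charge by reference to Article 1; with Article 1 gone it has no independent effect and is inoperative. Article 5 has no operative effect of its own apart from Article 4 and is therefore inoperative. The only function of Article 7 is the acknowledgement condition for Article 4, so it cannot stand once Article 4 is removed. Article 9 makes Article 2 an essential term, and Article 2 has been rendered inoperative by the cascade; under Article 9, the entire Agreement is therefore void. No provision of the Agreement survives.

1, 2, 3, 4, 5, 6, 7, 8, 9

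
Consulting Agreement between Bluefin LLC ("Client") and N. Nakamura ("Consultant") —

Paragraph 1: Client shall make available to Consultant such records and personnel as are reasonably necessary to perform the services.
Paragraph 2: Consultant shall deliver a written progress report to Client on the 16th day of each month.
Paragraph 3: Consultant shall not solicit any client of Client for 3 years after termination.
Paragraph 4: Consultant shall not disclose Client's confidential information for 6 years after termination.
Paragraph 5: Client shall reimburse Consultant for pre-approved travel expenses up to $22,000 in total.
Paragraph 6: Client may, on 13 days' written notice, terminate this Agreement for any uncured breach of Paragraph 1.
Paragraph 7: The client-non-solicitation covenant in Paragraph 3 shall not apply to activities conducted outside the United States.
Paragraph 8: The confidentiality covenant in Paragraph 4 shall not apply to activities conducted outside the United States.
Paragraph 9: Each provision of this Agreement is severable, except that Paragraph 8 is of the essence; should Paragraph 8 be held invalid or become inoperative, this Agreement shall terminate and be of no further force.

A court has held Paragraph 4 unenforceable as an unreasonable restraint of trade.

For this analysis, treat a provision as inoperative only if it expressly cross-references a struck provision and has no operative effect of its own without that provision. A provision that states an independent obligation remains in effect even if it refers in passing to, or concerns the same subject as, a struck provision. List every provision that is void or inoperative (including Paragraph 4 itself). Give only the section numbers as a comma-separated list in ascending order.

1, 2, 3, 4, 5, 6, 7, 8, 9

Paragraph 4 is struck. Paragraph 8 has no operative effect of its own apart from Paragraph 4 and is therefore inoperative. Paragraph 9 makes Paragraph 8 an essential term, and Paragraph 8 has been rendered inoperative by the cascade; under Paragraph 9, the entire Agreement is therefore void. No provision of the Agreement survives.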